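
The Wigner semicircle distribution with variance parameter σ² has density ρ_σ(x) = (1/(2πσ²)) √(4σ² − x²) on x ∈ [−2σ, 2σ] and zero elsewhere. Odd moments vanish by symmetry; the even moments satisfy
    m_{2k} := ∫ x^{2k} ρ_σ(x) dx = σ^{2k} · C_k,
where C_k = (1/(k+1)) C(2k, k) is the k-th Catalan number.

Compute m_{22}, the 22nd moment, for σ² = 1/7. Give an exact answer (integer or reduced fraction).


By the scaled semicircle moment identity, m_{2k} = σ^{2k} · C_k with k = 11.
C_11 = (1/(k+1)) · C(2k, k) = (1/12) · C(22, 11) = (1/12) · 705432 = 58786.
σ^{2k} = (σ²)^k = (1/7)^11 = 1/1977326743.

Therefore m_{22} = σ^{22} · C_11 = (1/1977326743) · 58786 = 8398/282475249.


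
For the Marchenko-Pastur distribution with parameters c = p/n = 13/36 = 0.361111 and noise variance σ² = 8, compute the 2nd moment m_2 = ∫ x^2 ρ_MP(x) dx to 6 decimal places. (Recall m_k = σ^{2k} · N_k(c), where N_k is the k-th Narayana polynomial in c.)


E[X²] = σ⁴ (1 + c) (second MP moment). With σ² = 8 (so σ⁴ = 64) and c = 13/36 = 0.361111: E[X²] = 64 · (1 + 0.361111) = 64 · 1.361111.

So E[X^2] = 87.111111.


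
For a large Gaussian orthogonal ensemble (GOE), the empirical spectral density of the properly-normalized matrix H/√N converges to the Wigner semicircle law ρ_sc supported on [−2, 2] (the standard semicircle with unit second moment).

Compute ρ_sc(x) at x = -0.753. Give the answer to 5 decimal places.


ρ_sc(x) = (1/(2π)) √(4 − x²). With x = -0.753:
  4 − x² = 4 − (-0.753)² = 4 − 0.567009 = 3.432991.
  √(4 − x²) = 1.852833.
  1/(2π) = 0.159155.
  ρ_sc(-0.753) = 0.159155 · 1.852833 = 0.294888.

Rounded to 5 decimal places: ρ_sc(-0.753) ≈ 0.29489.


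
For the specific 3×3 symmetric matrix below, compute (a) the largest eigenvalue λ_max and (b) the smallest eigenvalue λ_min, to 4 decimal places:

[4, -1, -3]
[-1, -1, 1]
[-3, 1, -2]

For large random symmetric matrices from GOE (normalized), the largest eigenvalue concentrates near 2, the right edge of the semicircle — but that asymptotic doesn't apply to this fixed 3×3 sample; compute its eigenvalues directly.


Since M is real symmetric, all three eigenvalues are real; they are the roots of det(λI − M) = λ³ − (tr M) λ² + s λ − det M, where s is the sum of the principal 2×2 minors.
tr M = 4 + (-1) + (-2) = 1.
s = (4·(-1) − (-1)²) + (4·(-2) − (-3)²) + ((-1)·(-2) − 1²) = -5 + (-17) + 1 = -21.
det M (expand along row 1) = 4·1 − (-1)·5 + (-3)·(-4) = 21.
Characteristic polynomial: λ³ − λ² − 21λ − 21 = 0.
Substitute λ = y + (tr M)/3 = y + 0.333333 to remove the quadratic term: y³ + p·y + q = 0 with p = s − (tr M)²/3 = -21.333333 and q = −2(tr M)³/27 + (tr M)·s/3 − det M = -28.074074.
Three real roots ⇒ use the trigonometric (Viète) form: r = 2√(−p/3) = 5.333333, φ = arccos(3q/(p·r)) = arccos(0.740234) = 0.737377 rad.
y_k = r·cos(φ/3 − 2πk/3) for k = 0, 1, 2 gives y = 5.173039, -1.462649, -3.710390.
λ_k = y_k + 0.333333 gives λ = 5.5064, -1.1293, -3.3771 (check: the sum is 1.0000 = tr M).

Hence λ_max = 5.5064 and λ_min = -3.3771.


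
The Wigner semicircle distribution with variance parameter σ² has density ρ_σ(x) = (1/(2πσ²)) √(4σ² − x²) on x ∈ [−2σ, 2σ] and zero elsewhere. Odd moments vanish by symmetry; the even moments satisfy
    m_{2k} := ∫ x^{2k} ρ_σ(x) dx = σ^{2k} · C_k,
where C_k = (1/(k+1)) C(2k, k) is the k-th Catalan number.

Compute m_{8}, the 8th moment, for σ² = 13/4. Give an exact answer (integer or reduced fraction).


By the scaled semicircle moment identity, m_{2k} = σ^{2k} · C_k with k = 4.
C_4 = (1/(k+1)) · C(2k, k) = (1/5) · C(8, 4) = (1/5) · 70 = 14.
σ^{2k} = (σ²)^k = (13/4)^4 = 28561/256.

Therefore m_{8} = σ^{8} · C_4 = (28561/256) · 14 = 199927/128.


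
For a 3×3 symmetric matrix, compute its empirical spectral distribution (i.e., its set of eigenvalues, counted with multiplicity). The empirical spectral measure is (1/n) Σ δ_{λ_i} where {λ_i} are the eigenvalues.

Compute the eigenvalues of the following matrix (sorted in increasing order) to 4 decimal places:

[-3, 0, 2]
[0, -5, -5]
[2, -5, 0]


Since M is real symmetric, all three eigenvalues are real; they are the roots of det(λI − M) = λ³ − (tr M) λ² + s λ − det M, where s is the sum of the principal 2×2 minors.
tr M = -3 + (-5) + 0 = -8.
s = ((-3)·(-5) − 0²) + ((-3)·0 − 2²) + ((-5)·0 − (-5)²) = 15 + (-4) + (-25) = -14.
det M (expand along row 1) = (-3)·(-25) − 0·10 + 2·10 = 95.
Characteristic polynomial: λ³ + 8λ² − 14λ − 95 = 0.
Substitute λ = y + (tr M)/3 = y − 2.666667 to remove the quadratic term: y³ + p·y + q = 0 with p = s − (tr M)²/3 = -35.333333 and q = −2(tr M)³/27 + (tr M)·s/3 − det M = -19.740741.
Three real roots ⇒ use the trigonometric (Viète) form: r = 2√(−p/3) = 6.863753, φ = arccos(3q/(p·r)) = arccos(0.244196) = 1.324106 rad.
y_k = r·cos(φ/3 − 2πk/3) for k = 0, 1, 2 gives y = 6.205985, -0.563772, -5.642214.
λ_k = y_k − 2.666667 gives λ = 3.5393, -3.2304, -8.3089 (check: the sum is -8.0000 = tr M).

Eigenvalues sorted in increasing order: [-8.3089, -3.2304, 3.5393].


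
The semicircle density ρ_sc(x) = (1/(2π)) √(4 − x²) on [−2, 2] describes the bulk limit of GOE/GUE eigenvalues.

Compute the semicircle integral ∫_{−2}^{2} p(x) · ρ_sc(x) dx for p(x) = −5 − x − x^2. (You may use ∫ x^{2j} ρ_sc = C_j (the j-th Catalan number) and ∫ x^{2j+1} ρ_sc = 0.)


Write p(x) = Σ a_i x^i, split into monomials and integrate each against ρ_sc separately.
Using ∫ x^{2j} ρ_sc = C_j = (1/(j+1)) C(2j, j) (Catalan numbers) and ∫ x^{2j+1} ρ_sc = 0 (odd monomials vanish by symmetry):
  i = 0 (even): a_0 · C_{0} = -5 · 1 = -5
  i = 1 (odd): ∫ x^1 ρ_sc = 0 (vanishes)
  i = 2 (even): a_2 · C_{1} = -1 · 1 = -1

Summing the contributions: ∫_{−2}^{2} p(x) ρ_sc(x) dx = (-5) + (-1) = -6.


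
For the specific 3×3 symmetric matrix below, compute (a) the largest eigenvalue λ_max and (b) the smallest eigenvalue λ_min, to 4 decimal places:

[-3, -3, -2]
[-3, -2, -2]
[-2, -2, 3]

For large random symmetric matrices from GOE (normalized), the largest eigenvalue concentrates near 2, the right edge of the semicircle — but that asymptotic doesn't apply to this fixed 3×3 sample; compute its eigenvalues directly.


Since M is real symmetric, all three eigenvalues are real; they are the roots of det(λI − M) = λ³ − (tr M) λ² + s λ − det M, where s is the sum of the principal 2×2 minors.
tr M = -3 + (-2) + 3 = -2.
s = ((-3)·(-2) − (-3)²) + ((-3)·3 − (-2)²) + ((-2)·3 − (-2)²) = -3 + (-13) + (-10) = -26.
det M (expand along row 1) = (-3)·(-10) − (-3)·(-13) + (-2)·2 = -13.
Characteristic polynomial: λ³ + 2λ² − 26λ + 13 = 0.
Substitute λ = y + (tr M)/3 = y − 0.666667 to remove the quadratic term: y³ + p·y + q = 0 with p = s − (tr M)²/3 = -27.333333 and q = −2(tr M)³/27 + (tr M)·s/3 − det M = 30.925926.
Three real roots ⇒ use the trigonometric (Viète) form: r = 2√(−p/3) = 6.036923, φ = arccos(3q/(p·r)) = arccos(-0.562258) = 2.167910 rad.
y_k = r·cos(φ/3 − 2πk/3) for k = 0, 1, 2 gives y = 4.528082, 1.193659, -5.721741.
λ_k = y_k − 0.666667 gives λ = 3.8614, 0.5270, -6.3884 (check: the sum is -2.0000 = tr M).

Hence λ_max = 3.8614 and λ_min = -6.3884.


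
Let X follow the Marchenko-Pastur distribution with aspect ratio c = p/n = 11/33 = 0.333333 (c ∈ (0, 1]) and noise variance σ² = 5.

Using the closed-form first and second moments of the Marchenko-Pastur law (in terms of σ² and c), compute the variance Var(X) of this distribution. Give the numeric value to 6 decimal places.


Recall the MP moments m_1 = E[X] = σ² and m_2 = E[X²] = σ⁴ (1 + c).
m_1 = E[X] = σ² = 5, so m_1² = 25.
m_2 = E[X²] = σ⁴ (1 + c) = 25 · (1 + 0.333333) = 25 · 1.333333 = 33.333333.
(Note m_2 − m_1² simplifies to c · σ⁴ = 0.333333 · 25.)

Var(X) = m_2 − m_1² = 33.333333 − 25 = 8.333333.


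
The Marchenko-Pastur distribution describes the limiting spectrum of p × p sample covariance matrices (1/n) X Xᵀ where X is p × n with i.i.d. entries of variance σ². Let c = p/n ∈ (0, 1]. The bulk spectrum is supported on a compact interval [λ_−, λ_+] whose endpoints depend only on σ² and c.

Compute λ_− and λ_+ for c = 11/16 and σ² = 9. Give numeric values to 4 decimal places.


c = 11/16 = 0.687500; √c = 0.829156.
λ_− = σ² (1 − √c)² = 9 · (1 − 0.829156)² = 9 · (0.170844)² = 0.262688.
λ_+ = σ² (1 + √c)² = 9 · (1 + 0.829156)² = 9 · (1.829156)² = 30.112312.

Rounded to 4 decimal places: λ_− ≈ 0.2627, λ_+ ≈ 30.1123.


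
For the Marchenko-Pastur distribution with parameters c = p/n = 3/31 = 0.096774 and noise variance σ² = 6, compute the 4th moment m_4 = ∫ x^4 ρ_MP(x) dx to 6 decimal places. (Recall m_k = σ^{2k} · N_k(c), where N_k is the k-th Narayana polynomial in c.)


E[X⁴] = σ⁸ (1 + 6c + 6c² + c³) (fourth MP moment). With σ² = 6 (so σ⁸ = 1296) and c = 3/31 = 0.096774: E[X⁴] = 1296 · (1 + 6·0.096774 + 6·(0.096774)² + (0.096774)³) = 1296 · 1.637743.

So E[X^4] = 2122.514853.


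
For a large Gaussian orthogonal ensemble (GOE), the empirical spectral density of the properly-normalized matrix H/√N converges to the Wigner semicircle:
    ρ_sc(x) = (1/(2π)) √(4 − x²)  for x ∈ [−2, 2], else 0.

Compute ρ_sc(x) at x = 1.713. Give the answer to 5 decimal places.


ρ_sc(x) = (1/(2π)) √(4 − x²). With x = 1.713:
  4 − x² = 4 − (1.713)² = 4 − 2.934369 = 1.065631.
  √(4 − x²) = 1.032294.
  1/(2π) = 0.159155.
  ρ_sc(1.713) = 0.159155 · 1.032294 = 0.164295.

Rounded to 5 decimal places: ρ_sc(1.713) ≈ 0.16429.


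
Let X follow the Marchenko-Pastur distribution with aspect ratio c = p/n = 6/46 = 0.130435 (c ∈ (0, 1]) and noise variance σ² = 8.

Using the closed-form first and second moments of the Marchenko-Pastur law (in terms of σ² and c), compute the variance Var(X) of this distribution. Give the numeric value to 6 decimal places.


Recall the MP moments m_1 = E[X] = σ² and m_2 = E[X²] = σ⁴ (1 + c).
m_1 = E[X] = σ² = 8, so m_1² = 64.
m_2 = E[X²] = σ⁴ (1 + c) = 64 · (1 + 0.130435) = 64 · 1.130435 = 72.347826.
(Note m_2 − m_1² simplifies to c · σ⁴ = 0.130435 · 64.)

Var(X) = m_2 − m_1² = 72.347826 − 64 = 8.347826.


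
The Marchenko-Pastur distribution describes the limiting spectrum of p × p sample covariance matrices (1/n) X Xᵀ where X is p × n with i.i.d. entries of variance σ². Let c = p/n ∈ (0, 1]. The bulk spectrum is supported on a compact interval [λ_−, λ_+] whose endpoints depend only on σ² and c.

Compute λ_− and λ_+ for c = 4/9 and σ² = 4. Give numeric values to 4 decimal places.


c = 4/9 = 0.444444; √c = 0.666667.
λ_− = σ² (1 − √c)² = 4 · (1 − 0.666667)² = 4 · (0.333333)² = 0.444444.
λ_+ = σ² (1 + √c)² = 4 · (1 + 0.666667)² = 4 · (1.666667)² = 11.111111.

Rounded to 4 decimal places: λ_− ≈ 0.4444, λ_+ ≈ 11.1111.


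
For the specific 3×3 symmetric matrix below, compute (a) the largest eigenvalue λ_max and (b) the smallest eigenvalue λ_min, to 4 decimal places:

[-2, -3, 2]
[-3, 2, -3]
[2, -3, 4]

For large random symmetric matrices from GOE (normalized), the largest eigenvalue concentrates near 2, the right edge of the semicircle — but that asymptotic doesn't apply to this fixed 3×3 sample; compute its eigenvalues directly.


Since M is real symmetric, all three eigenvalues are real; they are the roots of det(λI − M) = λ³ − (tr M) λ² + s λ − det M, where s is the sum of the principal 2×2 minors.
tr M = -2 + 2 + 4 = 4.
s = ((-2)·2 − (-3)²) + ((-2)·4 − 2²) + (2·4 − (-3)²) = -13 + (-12) + (-1) = -26.
det M (expand along row 1) = (-2)·(-1) − (-3)·(-6) + 2·5 = -6.
Characteristic polynomial: λ³ − 4λ² − 26λ + 6 = 0.
Substitute λ = y + (tr M)/3 = y + 1.333333 to remove the quadratic term: y³ + p·y + q = 0 with p = s − (tr M)²/3 = -31.333333 and q = −2(tr M)³/27 + (tr M)·s/3 − det M = -33.407407.
Three real roots ⇒ use the trigonometric (Viète) form: r = 2√(−p/3) = 6.463573, φ = arccos(3q/(p·r)) = arccos(0.494863) = 1.053119 rad.
y_k = r·cos(φ/3 − 2πk/3) for k = 0, 1, 2 gives y = 6.069396, -1.109820, -4.959576.
λ_k = y_k + 1.333333 gives λ = 7.4027, 0.2235, -3.6262 (check: the sum is 4.0000 = tr M).

Hence λ_max = 7.4027 and λ_min = -3.6262.


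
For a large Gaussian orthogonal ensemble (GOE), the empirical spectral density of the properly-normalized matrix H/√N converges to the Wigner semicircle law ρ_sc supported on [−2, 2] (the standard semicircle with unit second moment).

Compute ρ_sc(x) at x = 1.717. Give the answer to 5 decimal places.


ρ_sc(x) = (1/(2π)) √(4 − x²). With x = 1.717:
  4 − x² = 4 − (1.717)² = 4 − 2.948089 = 1.051911.
  √(4 − x²) = 1.025627.
  1/(2π) = 0.159155.
  ρ_sc(1.717) = 0.159155 · 1.025627 = 0.163234.

Rounded to 5 decimal places: ρ_sc(1.717) ≈ 0.16323.


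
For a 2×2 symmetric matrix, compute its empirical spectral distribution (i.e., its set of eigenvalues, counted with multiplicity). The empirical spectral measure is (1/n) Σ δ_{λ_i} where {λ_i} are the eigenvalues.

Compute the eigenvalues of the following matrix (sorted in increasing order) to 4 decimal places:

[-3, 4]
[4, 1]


Since M is real symmetric, both eigenvalues are real; they are the roots of det(λI − M) = λ² − (tr M) λ + det M.
tr M = -3 + 1 = -2.
det M = (-3)·1 − 4² = -3 − 16 = -19.
Characteristic polynomial: λ² + 2λ − 19 = 0.
Discriminant Δ = (tr M)² − 4·det M = 4 − (-76) = 80; √Δ = 8.944272.
λ = (tr M ± √Δ)/2 = (-2 ± 8.944272)/2, giving (tr M − √Δ)/2 = -5.4721 and (tr M + √Δ)/2 = 3.4721.

Eigenvalues sorted in increasing order: [-5.4721, 3.4721].


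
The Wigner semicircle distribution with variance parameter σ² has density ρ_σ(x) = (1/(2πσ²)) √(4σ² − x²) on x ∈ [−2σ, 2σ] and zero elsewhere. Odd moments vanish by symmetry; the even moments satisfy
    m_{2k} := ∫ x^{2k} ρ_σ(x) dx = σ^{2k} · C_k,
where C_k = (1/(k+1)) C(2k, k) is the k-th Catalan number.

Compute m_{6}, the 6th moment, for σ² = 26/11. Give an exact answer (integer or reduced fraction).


By the scaled semicircle moment identity, m_{2k} = σ^{2k} · C_k with k = 3.
C_3 = (1/(k+1)) · C(2k, k) = (1/4) · C(6, 3) = (1/4) · 20 = 5.
σ^{2k} = (σ²)^k = (26/11)^3 = 17576/1331.

Therefore m_{6} = σ^{6} · C_3 = (17576/1331) · 5 = 87880/1331.


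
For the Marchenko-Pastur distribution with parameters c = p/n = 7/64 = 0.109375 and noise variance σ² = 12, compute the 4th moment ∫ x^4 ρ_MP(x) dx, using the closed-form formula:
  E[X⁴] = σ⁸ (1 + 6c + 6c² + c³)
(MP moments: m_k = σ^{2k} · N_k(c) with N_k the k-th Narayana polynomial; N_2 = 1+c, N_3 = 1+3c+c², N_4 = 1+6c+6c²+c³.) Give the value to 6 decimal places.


E[X⁴] = σ⁸ (1 + 6c + 6c² + c³) (fourth MP moment). With σ² = 12 (so σ⁸ = 20736) and c = 7/64 = 0.109375: E[X⁴] = 20736 · (1 + 6·0.109375 + 6·(0.109375)² + (0.109375)³) = 20736 · 1.729336.

So E[X^4] = 35859.506836.


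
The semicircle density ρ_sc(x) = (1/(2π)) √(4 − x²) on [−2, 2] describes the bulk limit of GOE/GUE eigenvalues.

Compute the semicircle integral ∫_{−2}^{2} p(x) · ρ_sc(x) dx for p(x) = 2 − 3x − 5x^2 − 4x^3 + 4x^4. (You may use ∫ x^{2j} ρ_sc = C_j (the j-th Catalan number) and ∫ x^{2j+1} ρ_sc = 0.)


Write p(x) = Σ a_i x^i, split into monomials and integrate each against ρ_sc separately.
Using ∫ x^{2j} ρ_sc = C_j = (1/(j+1)) C(2j, j) (Catalan numbers) and ∫ x^{2j+1} ρ_sc = 0 (odd monomials vanish by symmetry):
  i = 0 (even): a_0 · C_{0} = 2 · 1 = 2
  i = 1 (odd): ∫ x^1 ρ_sc = 0 (vanishes)
  i = 2 (even): a_2 · C_{1} = -5 · 1 = -5
  i = 3 (odd): ∫ x^3 ρ_sc = 0 (vanishes)
  i = 4 (even): a_4 · C_{2} = 4 · 2 = 8

Summing the contributions: ∫_{−2}^{2} p(x) ρ_sc(x) dx = 2 + (-5) + 8 = 5.


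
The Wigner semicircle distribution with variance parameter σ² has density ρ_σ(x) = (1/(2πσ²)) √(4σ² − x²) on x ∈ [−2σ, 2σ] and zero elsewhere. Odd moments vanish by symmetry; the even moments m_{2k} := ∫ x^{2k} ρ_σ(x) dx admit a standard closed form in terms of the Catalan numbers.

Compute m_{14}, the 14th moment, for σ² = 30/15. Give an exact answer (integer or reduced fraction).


By the scaled semicircle moment identity, m_{2k} = σ^{2k} · C_k with k = 7.
C_7 = (1/(k+1)) · C(2k, k) = (1/8) · C(14, 7) = (1/8) · 3432 = 429.
σ^{2k} = (σ²)^k = (30/15)^7 = 128.

Therefore m_{14} = σ^{14} · C_7 = 128 · 429 = 54912.


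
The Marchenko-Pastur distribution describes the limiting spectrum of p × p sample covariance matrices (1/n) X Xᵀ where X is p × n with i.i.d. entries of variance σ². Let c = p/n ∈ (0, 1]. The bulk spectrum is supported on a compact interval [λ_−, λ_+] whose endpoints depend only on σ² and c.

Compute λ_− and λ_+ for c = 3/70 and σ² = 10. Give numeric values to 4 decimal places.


c = 3/70 = 0.042857; √c = 0.207020.
λ_− = σ² (1 − √c)² = 10 · (1 − 0.207020)² = 10 · (0.792980)² = 6.288178.
λ_+ = σ² (1 + √c)² = 10 · (1 + 0.207020)² = 10 · (1.207020)² = 14.568965.

Rounded to 4 decimal places: λ_− ≈ 6.2882, λ_+ ≈ 14.5690.


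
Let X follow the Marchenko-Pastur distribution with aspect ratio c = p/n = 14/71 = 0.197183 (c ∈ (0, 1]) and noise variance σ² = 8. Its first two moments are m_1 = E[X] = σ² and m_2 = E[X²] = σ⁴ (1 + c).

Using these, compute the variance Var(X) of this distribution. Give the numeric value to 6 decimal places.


m_1 = E[X] = σ² = 8, so m_1² = 64.
m_2 = E[X²] = σ⁴ (1 + c) = 64 · (1 + 0.197183) = 64 · 1.197183 = 76.619718.
(Note m_2 − m_1² simplifies to c · σ⁴ = 0.197183 · 64.)

Var(X) = m_2 − m_1² = 76.619718 − 64 = 12.619718.


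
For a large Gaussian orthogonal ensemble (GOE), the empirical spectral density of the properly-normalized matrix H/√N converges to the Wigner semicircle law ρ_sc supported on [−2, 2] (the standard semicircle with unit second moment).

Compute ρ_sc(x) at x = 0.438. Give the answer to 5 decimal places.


ρ_sc(x) = (1/(2π)) √(4 − x²). With x = 0.438:
  4 − x² = 4 − (0.438)² = 4 − 0.191844 = 3.808156.
  √(4 − x²) = 1.951450.
  1/(2π) = 0.159155.
  ρ_sc(0.438) = 0.159155 · 1.951450 = 0.310583.

Rounded to 5 decimal places: ρ_sc(0.438) ≈ 0.31058.


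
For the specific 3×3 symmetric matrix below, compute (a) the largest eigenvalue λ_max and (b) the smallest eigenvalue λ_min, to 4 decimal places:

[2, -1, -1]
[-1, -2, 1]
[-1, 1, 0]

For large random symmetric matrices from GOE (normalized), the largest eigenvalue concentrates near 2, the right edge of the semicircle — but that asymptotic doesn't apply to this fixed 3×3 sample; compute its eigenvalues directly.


Since M is real symmetric, all three eigenvalues are real; they are the roots of det(λI − M) = λ³ − (tr M) λ² + s λ − det M, where s is the sum of the principal 2×2 minors.
tr M = 2 + (-2) + 0 = 0.
s = (2·(-2) − (-1)²) + (2·0 − (-1)²) + ((-2)·0 − 1²) = -5 + (-1) + (-1) = -7.
det M (expand along row 1) = 2·(-1) − (-1)·1 + (-1)·(-3) = 2.
Characteristic polynomial: λ³ − 7λ − 2 = 0.
Substitute λ = y + (tr M)/3 = y + 0.000000 to remove the quadratic term: y³ + p·y + q = 0 with p = s − (tr M)²/3 = -7.000000 and q = −2(tr M)³/27 + (tr M)·s/3 − det M = -2.000000.
Three real roots ⇒ use the trigonometric (Viète) form: r = 2√(−p/3) = 3.055050, φ = arccos(3q/(p·r)) = arccos(0.280566) = 1.286413 rad.
y_k = r·cos(φ/3 − 2πk/3) for k = 0, 1, 2 gives y = 2.778457, -0.289169, -2.489289.
λ_k = y_k + 0.000000 gives λ = 2.7785, -0.2892, -2.4893 (check: the sum is 0.0000 = tr M).

Hence λ_max = 2.7785 and λ_min = -2.4893.


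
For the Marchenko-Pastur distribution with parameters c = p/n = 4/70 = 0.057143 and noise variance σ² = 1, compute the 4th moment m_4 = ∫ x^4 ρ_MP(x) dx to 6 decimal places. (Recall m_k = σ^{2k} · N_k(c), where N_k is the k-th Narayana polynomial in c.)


E[X⁴] = σ⁸ (1 + 6c + 6c² + c³) (fourth MP moment). With σ² = 1 (so σ⁸ = 1) and c = 4/70 = 0.057143: E[X⁴] = 1 · (1 + 6·0.057143 + 6·(0.057143)² + (0.057143)³) = 1 · 1.362636.

So E[X^4] = 1.362636.


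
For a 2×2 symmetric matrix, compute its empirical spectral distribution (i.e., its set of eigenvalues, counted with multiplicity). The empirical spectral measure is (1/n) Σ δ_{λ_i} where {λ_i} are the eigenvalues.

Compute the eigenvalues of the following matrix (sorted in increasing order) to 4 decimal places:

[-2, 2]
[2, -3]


Since M is real symmetric, both eigenvalues are real; they are the roots of det(λI − M) = λ² − (tr M) λ + det M.
tr M = -2 + (-3) = -5.
det M = (-2)·(-3) − 2² = 6 − 4 = 2.
Characteristic polynomial: λ² + 5λ + 2 = 0.
Discriminant Δ = (tr M)² − 4·det M = 25 − 8 = 17; √Δ = 4.123106.
λ = (tr M ± √Δ)/2 = (-5 ± 4.123106)/2, giving (tr M − √Δ)/2 = -4.5616 and (tr M + √Δ)/2 = -0.4384.

Eigenvalues sorted in increasing order: [-4.5616, -0.4384].


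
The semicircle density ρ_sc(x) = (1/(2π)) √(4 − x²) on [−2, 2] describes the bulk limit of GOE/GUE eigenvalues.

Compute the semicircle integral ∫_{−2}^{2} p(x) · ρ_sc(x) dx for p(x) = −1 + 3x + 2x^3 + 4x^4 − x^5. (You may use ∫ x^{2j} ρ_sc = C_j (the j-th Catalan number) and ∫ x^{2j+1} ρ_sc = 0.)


Write p(x) = Σ a_i x^i, split into monomials and integrate each against ρ_sc separately.
Using ∫ x^{2j} ρ_sc = C_j = (1/(j+1)) C(2j, j) (Catalan numbers) and ∫ x^{2j+1} ρ_sc = 0 (odd monomials vanish by symmetry):
  i = 0 (even): a_0 · C_{0} = -1 · 1 = -1
  i = 1 (odd): ∫ x^1 ρ_sc = 0 (vanishes)
  i = 3 (odd): ∫ x^3 ρ_sc = 0 (vanishes)
  i = 4 (even): a_4 · C_{2} = 4 · 2 = 8
  i = 5 (odd): ∫ x^5 ρ_sc = 0 (vanishes)

Summing the contributions: ∫_{−2}^{2} p(x) ρ_sc(x) dx = (-1) + 8 = 7.


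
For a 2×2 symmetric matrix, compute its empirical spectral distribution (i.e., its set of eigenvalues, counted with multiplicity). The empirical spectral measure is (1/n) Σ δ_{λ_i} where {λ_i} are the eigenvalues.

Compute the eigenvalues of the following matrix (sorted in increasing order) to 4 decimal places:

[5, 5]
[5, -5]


Since M is real symmetric, both eigenvalues are real; they are the roots of det(λI − M) = λ² − (tr M) λ + det M.
tr M = 5 + (-5) = 0.
det M = 5·(-5) − 5² = -25 − 25 = -50.
Characteristic polynomial: λ² − 50 = 0.
Discriminant Δ = (tr M)² − 4·det M = 0 − (-200) = 200; √Δ = 14.142136.
λ = (tr M ± √Δ)/2 = (0 ± 14.142136)/2, giving (tr M − √Δ)/2 = -7.0711 and (tr M + √Δ)/2 = 7.0711.

Eigenvalues sorted in increasing order: [-7.0711, 7.0711].


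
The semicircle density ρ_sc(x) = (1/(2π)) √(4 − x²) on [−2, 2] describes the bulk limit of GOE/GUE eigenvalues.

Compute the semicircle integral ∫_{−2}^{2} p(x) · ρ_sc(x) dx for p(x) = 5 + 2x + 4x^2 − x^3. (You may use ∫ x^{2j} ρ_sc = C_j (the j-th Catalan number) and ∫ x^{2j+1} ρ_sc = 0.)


Write p(x) = Σ a_i x^i, split into monomials and integrate each against ρ_sc separately.
Using ∫ x^{2j} ρ_sc = C_j = (1/(j+1)) C(2j, j) (Catalan numbers) and ∫ x^{2j+1} ρ_sc = 0 (odd monomials vanish by symmetry):
  i = 0 (even): a_0 · C_{0} = 5 · 1 = 5
  i = 1 (odd): ∫ x^1 ρ_sc = 0 (vanishes)
  i = 2 (even): a_2 · C_{1} = 4 · 1 = 4
  i = 3 (odd): ∫ x^3 ρ_sc = 0 (vanishes)

Summing the contributions: ∫_{−2}^{2} p(x) ρ_sc(x) dx = 5 + 4 = 9.


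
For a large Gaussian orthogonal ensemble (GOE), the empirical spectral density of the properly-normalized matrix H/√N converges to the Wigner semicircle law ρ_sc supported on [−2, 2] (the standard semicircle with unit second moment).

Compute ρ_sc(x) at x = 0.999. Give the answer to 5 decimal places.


ρ_sc(x) = (1/(2π)) √(4 − x²). With x = 0.999:
  4 − x² = 4 − (0.999)² = 4 − 0.998001 = 3.001999.
  √(4 − x²) = 1.732628.
  1/(2π) = 0.159155.
  ρ_sc(0.999) = 0.159155 · 1.732628 = 0.275756.

Rounded to 5 decimal places: ρ_sc(0.999) ≈ 0.27576.


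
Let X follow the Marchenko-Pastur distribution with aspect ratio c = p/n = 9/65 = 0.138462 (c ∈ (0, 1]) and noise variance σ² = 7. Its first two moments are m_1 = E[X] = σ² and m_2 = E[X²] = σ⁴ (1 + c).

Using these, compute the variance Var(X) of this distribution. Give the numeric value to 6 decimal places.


m_1 = E[X] = σ² = 7, so m_1² = 49.
m_2 = E[X²] = σ⁴ (1 + c) = 49 · (1 + 0.138462) = 49 · 1.138462 = 55.784615.
(Note m_2 − m_1² simplifies to c · σ⁴ = 0.138462 · 49.)

Var(X) = m_2 − m_1² = 55.784615 − 49 = 6.784615.


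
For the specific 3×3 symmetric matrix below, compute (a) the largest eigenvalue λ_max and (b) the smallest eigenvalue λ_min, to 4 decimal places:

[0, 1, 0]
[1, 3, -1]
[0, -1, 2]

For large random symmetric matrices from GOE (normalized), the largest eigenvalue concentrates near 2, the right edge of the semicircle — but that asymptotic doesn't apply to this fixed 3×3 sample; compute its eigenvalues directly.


Since M is real symmetric, all three eigenvalues are real; they are the roots of det(λI − M) = λ³ − (tr M) λ² + s λ − det M, where s is the sum of the principal 2×2 minors.
tr M = 0 + 3 + 2 = 5.
s = (0·3 − 1²) + (0·2 − 0²) + (3·2 − (-1)²) = -1 + 0 + 5 = 4.
det M (expand along row 1) = 0·5 − 1·2 + 0·(-1) = -2.
Characteristic polynomial: λ³ − 5λ² + 4λ + 2 = 0.
Substitute λ = y + (tr M)/3 = y + 1.666667 to remove the quadratic term: y³ + p·y + q = 0 with p = s − (tr M)²/3 = -4.333333 and q = −2(tr M)³/27 + (tr M)·s/3 − det M = -0.592593.
Three real roots ⇒ use the trigonometric (Viète) form: r = 2√(−p/3) = 2.403701, φ = arccos(3q/(p·r)) = arccos(0.170677) = 1.399280 rad.
y_k = r·cos(φ/3 − 2πk/3) for k = 0, 1, 2 gives y = 2.146940, -0.137350, -2.009590.
λ_k = y_k + 1.666667 gives λ = 3.8136, 1.5293, -0.3429 (check: the sum is 5.0000 = tr M).

Hence λ_max = 3.8136 and λ_min = -0.3429.


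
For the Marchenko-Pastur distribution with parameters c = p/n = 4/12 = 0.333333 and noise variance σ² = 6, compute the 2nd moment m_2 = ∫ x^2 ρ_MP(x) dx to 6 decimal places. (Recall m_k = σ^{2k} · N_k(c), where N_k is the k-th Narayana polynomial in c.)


E[X²] = σ⁴ (1 + c) (second MP moment). With σ² = 6 (so σ⁴ = 36) and c = 4/12 = 0.333333: E[X²] = 36 · (1 + 0.333333) = 36 · 1.333333.

So E[X^2] = 48.000000.


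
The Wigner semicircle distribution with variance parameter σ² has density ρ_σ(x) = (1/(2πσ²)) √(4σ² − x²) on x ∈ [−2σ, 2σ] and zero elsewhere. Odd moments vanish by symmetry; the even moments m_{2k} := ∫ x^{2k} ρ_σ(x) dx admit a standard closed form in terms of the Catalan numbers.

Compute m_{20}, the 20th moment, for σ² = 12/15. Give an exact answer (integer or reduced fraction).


By the scaled semicircle moment identity, m_{2k} = σ^{2k} · C_k with k = 10.
C_10 = (1/(k+1)) · C(2k, k) = (1/11) · C(20, 10) = (1/11) · 184756 = 16796.
σ^{2k} = (σ²)^k = (12/15)^10 = 1048576/9765625.

Therefore m_{20} = σ^{20} · C_10 = (1048576/9765625) · 16796 = 17611882496/9765625.


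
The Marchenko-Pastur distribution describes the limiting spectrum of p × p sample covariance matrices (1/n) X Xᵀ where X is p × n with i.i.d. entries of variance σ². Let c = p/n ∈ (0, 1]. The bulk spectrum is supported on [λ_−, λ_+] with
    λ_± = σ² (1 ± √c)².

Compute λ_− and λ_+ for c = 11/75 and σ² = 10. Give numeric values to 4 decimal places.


c = 11/75 = 0.146667; √c = 0.382971.
λ_− = σ² (1 − √c)² = 10 · (1 − 0.382971)² = 10 · (0.617029)² = 3.807250.
λ_+ = σ² (1 + √c)² = 10 · (1 + 0.382971)² = 10 · (1.382971)² = 19.126084.

Rounded to 4 decimal places: λ_− ≈ 3.8072, λ_+ ≈ 19.1261.


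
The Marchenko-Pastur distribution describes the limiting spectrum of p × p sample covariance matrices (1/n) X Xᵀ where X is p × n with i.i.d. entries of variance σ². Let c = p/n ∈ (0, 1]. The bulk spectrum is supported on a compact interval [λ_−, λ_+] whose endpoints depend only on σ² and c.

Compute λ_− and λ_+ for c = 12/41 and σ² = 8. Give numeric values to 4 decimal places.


c = 12/41 = 0.292683; √c = 0.541002.
λ_− = σ² (1 − √c)² = 8 · (1 − 0.541002)² = 8 · (0.458998)² = 1.685435.
λ_+ = σ² (1 + √c)² = 8 · (1 + 0.541002)² = 8 · (1.541002)² = 18.997492.

Rounded to 4 decimal places: λ_− ≈ 1.6854, λ_+ ≈ 18.9975.


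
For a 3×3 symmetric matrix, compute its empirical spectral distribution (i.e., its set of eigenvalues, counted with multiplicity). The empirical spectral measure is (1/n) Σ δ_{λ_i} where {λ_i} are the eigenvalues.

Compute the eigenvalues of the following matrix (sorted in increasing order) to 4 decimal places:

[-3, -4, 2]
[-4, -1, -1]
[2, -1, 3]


Since M is real symmetric, all three eigenvalues are real; they are the roots of det(λI − M) = λ³ − (tr M) λ² + s λ − det M, where s is the sum of the principal 2×2 minors.
tr M = -3 + (-1) + 3 = -1.
s = ((-3)·(-1) − (-4)²) + ((-3)·3 − 2²) + ((-1)·3 − (-1)²) = -13 + (-13) + (-4) = -30.
det M (expand along row 1) = (-3)·(-4) − (-4)·(-10) + 2·6 = -16.
Characteristic polynomial: λ³ + λ² − 30λ + 16 = 0.
Substitute λ = y + (tr M)/3 = y − 0.333333 to remove the quadratic term: y³ + p·y + q = 0 with p = s − (tr M)²/3 = -30.333333 and q = −2(tr M)³/27 + (tr M)·s/3 − det M = 26.074074.
Three real roots ⇒ use the trigonometric (Viète) form: r = 2√(−p/3) = 6.359595, φ = arccos(3q/(p·r)) = arccos(-0.405490) = 1.988312 rad.
y_k = r·cos(φ/3 − 2πk/3) for k = 0, 1, 2 gives y = 5.013208, 0.882222, -5.895430.
λ_k = y_k − 0.333333 gives λ = 4.6799, 0.5489, -6.2288 (check: the sum is -1.0000 = tr M).

Eigenvalues sorted in increasing order: [-6.2288, 0.5489, 4.6799].


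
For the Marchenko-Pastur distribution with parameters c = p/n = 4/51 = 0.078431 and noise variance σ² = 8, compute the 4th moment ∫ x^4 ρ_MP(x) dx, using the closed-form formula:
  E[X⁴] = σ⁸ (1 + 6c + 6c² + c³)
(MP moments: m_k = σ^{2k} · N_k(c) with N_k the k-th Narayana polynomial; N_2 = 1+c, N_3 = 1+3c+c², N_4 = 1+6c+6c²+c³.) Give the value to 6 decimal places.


E[X⁴] = σ⁸ (1 + 6c + 6c² + c³) (fourth MP moment). With σ² = 8 (so σ⁸ = 4096) and c = 4/51 = 0.078431: E[X⁴] = 4096 · (1 + 6·0.078431 + 6·(0.078431)² + (0.078431)³) = 4096 · 1.507980.

So E[X^4] = 6176.684382.


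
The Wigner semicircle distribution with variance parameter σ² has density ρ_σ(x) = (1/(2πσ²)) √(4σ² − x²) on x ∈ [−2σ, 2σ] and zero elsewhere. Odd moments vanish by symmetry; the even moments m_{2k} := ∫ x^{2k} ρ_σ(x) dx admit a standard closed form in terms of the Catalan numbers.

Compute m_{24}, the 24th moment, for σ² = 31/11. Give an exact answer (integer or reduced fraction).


By the scaled semicircle moment identity, m_{2k} = σ^{2k} · C_k with k = 12.
C_12 = (1/(k+1)) · C(2k, k) = (1/13) · C(24, 12) = (1/13) · 2704156 = 208012.
σ^{2k} = (σ²)^k = (31/11)^12 = 787662783788549761/3138428376721.

Therefore m_{24} = σ^{24} · C_12 = (787662783788549761/3138428376721) · 208012 = 163843310981423812885132/3138428376721.


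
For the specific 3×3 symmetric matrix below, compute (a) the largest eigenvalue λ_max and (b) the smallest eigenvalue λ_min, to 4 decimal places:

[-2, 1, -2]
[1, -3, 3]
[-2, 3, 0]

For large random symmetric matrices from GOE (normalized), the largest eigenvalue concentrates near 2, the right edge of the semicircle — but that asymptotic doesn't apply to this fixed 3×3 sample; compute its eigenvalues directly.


Since M is real symmetric, all three eigenvalues are real; they are the roots of det(λI − M) = λ³ − (tr M) λ² + s λ − det M, where s is the sum of the principal 2×2 minors.
tr M = -2 + (-3) + 0 = -5.
s = ((-2)·(-3) − 1²) + ((-2)·0 − (-2)²) + ((-3)·0 − 3²) = 5 + (-4) + (-9) = -8.
det M (expand along row 1) = (-2)·(-9) − 1·6 + (-2)·(-3) = 18.
Characteristic polynomial: λ³ + 5λ² − 8λ − 18 = 0.
Substitute λ = y + (tr M)/3 = y − 1.666667 to remove the quadratic term: y³ + p·y + q = 0 with p = s − (tr M)²/3 = -16.333333 and q = −2(tr M)³/27 + (tr M)·s/3 − det M = 4.592593.
Three real roots ⇒ use the trigonometric (Viète) form: r = 2√(−p/3) = 4.666667, φ = arccos(3q/(p·r)) = arccos(-0.180758) = 1.752553 rad.
y_k = r·cos(φ/3 − 2πk/3) for k = 0, 1, 2 gives y = 3.892757, 0.282560, -4.175317.
λ_k = y_k − 1.666667 gives λ = 2.2261, -1.3841, -5.8420 (check: the sum is -5.0000 = tr M).

Hence λ_max = 2.2261 and λ_min = -5.8420.


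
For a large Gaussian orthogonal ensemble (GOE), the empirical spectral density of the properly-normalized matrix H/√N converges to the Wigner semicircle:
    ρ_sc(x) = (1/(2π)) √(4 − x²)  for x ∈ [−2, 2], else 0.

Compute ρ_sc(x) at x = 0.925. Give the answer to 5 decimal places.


ρ_sc(x) = (1/(2π)) √(4 − x²). With x = 0.925:
  4 − x² = 4 − (0.925)² = 4 − 0.855625 = 3.144375.
  √(4 − x²) = 1.773239.
  1/(2π) = 0.159155.
  ρ_sc(0.925) = 0.159155 · 1.773239 = 0.282220.

Rounded to 5 decimal places: ρ_sc(0.925) ≈ 0.28222.


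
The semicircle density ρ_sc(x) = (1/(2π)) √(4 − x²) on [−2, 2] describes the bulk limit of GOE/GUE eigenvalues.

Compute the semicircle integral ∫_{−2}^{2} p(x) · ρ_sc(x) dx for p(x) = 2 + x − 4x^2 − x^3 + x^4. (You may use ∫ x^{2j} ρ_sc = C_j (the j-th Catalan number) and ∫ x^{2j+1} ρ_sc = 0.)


Write p(x) = Σ a_i x^i, split into monomials and integrate each against ρ_sc separately.
Using ∫ x^{2j} ρ_sc = C_j = (1/(j+1)) C(2j, j) (Catalan numbers) and ∫ x^{2j+1} ρ_sc = 0 (odd monomials vanish by symmetry):
  i = 0 (even): a_0 · C_{0} = 2 · 1 = 2
  i = 1 (odd): ∫ x^1 ρ_sc = 0 (vanishes)
  i = 2 (even): a_2 · C_{1} = -4 · 1 = -4
  i = 3 (odd): ∫ x^3 ρ_sc = 0 (vanishes)
  i = 4 (even): a_4 · C_{2} = 1 · 2 = 2

Summing the contributions: ∫_{−2}^{2} p(x) ρ_sc(x) dx = 2 + (-4) + 2 = 0.


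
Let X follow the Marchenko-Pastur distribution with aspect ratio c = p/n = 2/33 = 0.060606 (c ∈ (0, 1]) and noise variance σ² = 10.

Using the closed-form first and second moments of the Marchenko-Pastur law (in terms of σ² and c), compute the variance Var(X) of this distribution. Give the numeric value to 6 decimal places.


Recall the MP moments m_1 = E[X] = σ² and m_2 = E[X²] = σ⁴ (1 + c).
m_1 = E[X] = σ² = 10, so m_1² = 100.
m_2 = E[X²] = σ⁴ (1 + c) = 100 · (1 + 0.060606) = 100 · 1.060606 = 106.060606.
(Note m_2 − m_1² simplifies to c · σ⁴ = 0.060606 · 100.)

Var(X) = m_2 − m_1² = 106.060606 − 100 = 6.060606.


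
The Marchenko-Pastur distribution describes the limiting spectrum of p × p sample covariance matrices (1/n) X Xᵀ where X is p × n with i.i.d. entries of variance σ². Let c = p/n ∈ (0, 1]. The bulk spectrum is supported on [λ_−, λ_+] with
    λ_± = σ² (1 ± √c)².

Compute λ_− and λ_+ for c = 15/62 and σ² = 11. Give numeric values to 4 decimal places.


c = 15/62 = 0.241935; √c = 0.491869.
λ_− = σ² (1 − √c)² = 11 · (1 − 0.491869)² = 11 · (0.508131)² = 2.840164.
λ_+ = σ² (1 + √c)² = 11 · (1 + 0.491869)² = 11 · (1.491869)² = 24.482417.

Rounded to 4 decimal places: λ_− ≈ 2.8402, λ_+ ≈ 24.4824.


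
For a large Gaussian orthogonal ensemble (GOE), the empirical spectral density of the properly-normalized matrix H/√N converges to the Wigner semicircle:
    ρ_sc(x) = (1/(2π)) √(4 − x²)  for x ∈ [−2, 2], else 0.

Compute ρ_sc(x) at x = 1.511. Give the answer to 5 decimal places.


ρ_sc(x) = (1/(2π)) √(4 − x²). With x = 1.511:
  4 − x² = 4 − (1.511)² = 4 − 2.283121 = 1.716879.
  √(4 − x²) = 1.310297.
  1/(2π) = 0.159155.
  ρ_sc(1.511) = 0.159155 · 1.310297 = 0.208540.

Rounded to 5 decimal places: ρ_sc(1.511) ≈ 0.20854.


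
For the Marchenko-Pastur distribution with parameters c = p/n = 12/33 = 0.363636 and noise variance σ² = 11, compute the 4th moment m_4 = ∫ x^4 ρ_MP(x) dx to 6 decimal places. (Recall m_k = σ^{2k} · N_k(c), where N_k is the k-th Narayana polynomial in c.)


E[X⁴] = σ⁸ (1 + 6c + 6c² + c³) (fourth MP moment). With σ² = 11 (so σ⁸ = 14641) and c = 12/33 = 0.363636: E[X⁴] = 14641 · (1 + 6·0.363636 + 6·(0.363636)² + (0.363636)³) = 14641 · 4.023291.

So E[X^4] = 58905.000000.


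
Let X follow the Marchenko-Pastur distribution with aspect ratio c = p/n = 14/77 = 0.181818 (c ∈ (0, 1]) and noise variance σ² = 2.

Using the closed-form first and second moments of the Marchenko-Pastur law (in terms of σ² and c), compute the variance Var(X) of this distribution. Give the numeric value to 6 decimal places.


Recall the MP moments m_1 = E[X] = σ² and m_2 = E[X²] = σ⁴ (1 + c).
m_1 = E[X] = σ² = 2, so m_1² = 4.
m_2 = E[X²] = σ⁴ (1 + c) = 4 · (1 + 0.181818) = 4 · 1.181818 = 4.727273.
(Note m_2 − m_1² simplifies to c · σ⁴ = 0.181818 · 4.)

Var(X) = m_2 − m_1² = 4.727273 − 4 = 0.727273.


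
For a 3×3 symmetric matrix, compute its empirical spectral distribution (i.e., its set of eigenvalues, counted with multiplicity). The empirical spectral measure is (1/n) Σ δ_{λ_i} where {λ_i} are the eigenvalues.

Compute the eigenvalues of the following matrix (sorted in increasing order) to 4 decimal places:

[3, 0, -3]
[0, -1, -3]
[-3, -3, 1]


Since M is real symmetric, all three eigenvalues are real; they are the roots of det(λI − M) = λ³ − (tr M) λ² + s λ − det M, where s is the sum of the principal 2×2 minors.
tr M = 3 + (-1) + 1 = 3.
s = (3·(-1) − 0²) + (3·1 − (-3)²) + ((-1)·1 − (-3)²) = -3 + (-6) + (-10) = -19.
det M (expand along row 1) = 3·(-10) − 0·(-9) + (-3)·(-3) = -21.
Characteristic polynomial: λ³ − 3λ² − 19λ + 21 = 0.
Substitute λ = y + (tr M)/3 = y + 1.000000 to remove the quadratic term: y³ + p·y + q = 0 with p = s − (tr M)²/3 = -22.000000 and q = −2(tr M)³/27 + (tr M)·s/3 − det M = 0.000000.
Three real roots ⇒ use the trigonometric (Viète) form: r = 2√(−p/3) = 5.416026, φ = arccos(3q/(p·r)) = arccos(0.000000) = 1.570796 rad.
y_k = r·cos(φ/3 − 2πk/3) for k = 0, 1, 2 gives y = 4.690416, 0.000000, -4.690416.
λ_k = y_k + 1.000000 gives λ = 5.6904, 1.0000, -3.6904 (check: the sum is 3.0000 = tr M).

Eigenvalues sorted in increasing order: [-3.6904, 1.0000, 5.6904].


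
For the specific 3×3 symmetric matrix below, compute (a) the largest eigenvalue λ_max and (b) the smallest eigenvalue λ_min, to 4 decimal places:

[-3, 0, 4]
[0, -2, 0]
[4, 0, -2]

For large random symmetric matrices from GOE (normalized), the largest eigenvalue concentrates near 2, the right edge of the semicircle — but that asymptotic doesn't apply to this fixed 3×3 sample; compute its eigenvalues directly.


Since M is real symmetric, all three eigenvalues are real; they are the roots of det(λI − M) = λ³ − (tr M) λ² + s λ − det M, where s is the sum of the principal 2×2 minors.
tr M = -3 + (-2) + (-2) = -7.
s = ((-3)·(-2) − 0²) + ((-3)·(-2) − 4²) + ((-2)·(-2) − 0²) = 6 + (-10) + 4 = 0.
det M (expand along row 1) = (-3)·4 − 0·0 + 4·8 = 20.
Characteristic polynomial: λ³ + 7λ² − 20 = 0.
Substitute λ = y + (tr M)/3 = y − 2.333333 to remove the quadratic term: y³ + p·y + q = 0 with p = s − (tr M)²/3 = -16.333333 and q = −2(tr M)³/27 + (tr M)·s/3 − det M = 5.407407.
Three real roots ⇒ use the trigonometric (Viète) form: r = 2√(−p/3) = 4.666667, φ = arccos(3q/(p·r)) = arccos(-0.212828) = 1.785265 rad.
y_k = r·cos(φ/3 − 2πk/3) for k = 0, 1, 2 gives y = 3.864462, 0.333333, -4.197796.
λ_k = y_k − 2.333333 gives λ = 1.5311, -2.0000, -6.5311 (check: the sum is -7.0000 = tr M).

Hence λ_max = 1.5311 and λ_min = -6.5311.
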